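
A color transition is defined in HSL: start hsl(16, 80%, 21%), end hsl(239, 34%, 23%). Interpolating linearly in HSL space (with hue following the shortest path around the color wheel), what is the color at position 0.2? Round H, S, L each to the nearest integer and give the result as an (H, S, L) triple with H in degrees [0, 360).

(349, 71, 21)

Hue: 239 − 16 = 223°, but |223| > 180 so the shorter arc goes the other way: Δh = 223 − 360 = -137°.
H = 16 + 0.2 × (-137) = -11.4 → -11 → -11 mod 360 = 349°
S = 80 + 0.2 × (34 − 80) = 70.8 → 71%
L = 21 + 0.2 × (23 − 21) = 21.4 → 21%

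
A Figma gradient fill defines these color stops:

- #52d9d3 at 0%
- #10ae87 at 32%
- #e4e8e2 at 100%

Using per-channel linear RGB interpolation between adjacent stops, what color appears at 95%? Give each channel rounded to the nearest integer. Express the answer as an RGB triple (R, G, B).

95% lies between the 32% and 100% stops, so the local fraction is t = (95 − 32)/(100 − 32) = 63/68 ≈ 0.9265.
#10ae87 → (16, 174, 135); #e4e8e2 → (228, 232, 226).
R = 16 + 0.9265 × (228 − 16) = 212.418 → 212
G = 174 + 0.9265 × (232 − 174) = 227.737 → 228
B = 135 + 0.9265 × (226 − 135) = 219.311 → 219

(212, 228, 219)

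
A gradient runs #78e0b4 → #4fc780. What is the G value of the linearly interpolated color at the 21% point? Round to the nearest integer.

219

G₁ = 224 (from #78e0b4), G₂ = 199 (from #4fc780).
G = 224 + 0.21 × (199 − 224) = 218.75 → 219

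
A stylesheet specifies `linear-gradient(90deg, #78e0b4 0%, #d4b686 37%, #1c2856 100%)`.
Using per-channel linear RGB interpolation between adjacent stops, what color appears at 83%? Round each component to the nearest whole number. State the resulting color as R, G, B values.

(78, 78, 99)

83% lies between the 37% and 100% stops, so the local fraction is t = (83 − 37)/(100 − 37) = 46/63 ≈ 0.7302.
#d4b686 → (212, 182, 134); #1c2856 → (28, 40, 86).
R = 212 + 0.7302 × (28 − 212) = 77.643 → 78
G = 182 + 0.7302 × (40 − 182) = 78.312 → 78
B = 134 + 0.7302 × (86 − 134) = 98.95 → 99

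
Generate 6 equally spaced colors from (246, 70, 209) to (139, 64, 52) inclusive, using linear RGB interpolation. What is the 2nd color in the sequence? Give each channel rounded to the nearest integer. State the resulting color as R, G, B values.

With 6 swatches and endpoints inclusive, swatch 2 sits at t = (2 − 1)/(6 − 1) = 1/5 ≈ 0.2.
R = 246 + 0.2 × (139 − 246) = 224.6 → 225
G = 70 + 0.2 × (64 − 70) = 68.8 → 69
B = 209 + 0.2 × (52 − 209) = 177.6 → 178

(225, 69, 178)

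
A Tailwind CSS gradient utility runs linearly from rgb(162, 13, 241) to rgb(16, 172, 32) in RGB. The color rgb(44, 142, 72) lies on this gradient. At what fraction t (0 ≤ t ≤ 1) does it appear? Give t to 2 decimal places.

0.81

Invert the lerp on the B channel (largest span, 209): t = (72 − 241) / (32 − 241) = -169/-209 = 0.80861.
Check on R: (44 − 162)/(16 − 162) = 0.8082 ✓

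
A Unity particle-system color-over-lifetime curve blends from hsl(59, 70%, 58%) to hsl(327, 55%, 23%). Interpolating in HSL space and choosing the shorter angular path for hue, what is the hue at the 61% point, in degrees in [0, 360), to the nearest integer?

Hue: 327 − 59 = 268°, but |268| > 180 so the shorter arc goes the other way: Δh = 268 − 360 = -92°.
H = 59 + 0.61 × (-92) = 2.88 → 3°

3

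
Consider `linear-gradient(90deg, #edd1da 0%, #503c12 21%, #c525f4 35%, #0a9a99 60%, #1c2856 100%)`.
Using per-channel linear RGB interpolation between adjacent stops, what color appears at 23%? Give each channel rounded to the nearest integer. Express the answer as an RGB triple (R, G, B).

(97, 57, 50)

23% lies between the 21% and 35% stops, so the local fraction is t = (23 − 21)/(35 − 21) = 2/14 ≈ 0.1429.
#503c12 → (80, 60, 18); #c525f4 → (197, 37, 244).
R = 80 + 0.1429 × (197 − 80) = 96.719 → 97
G = 60 + 0.1429 × (37 − 60) = 56.713 → 57
B = 18 + 0.1429 × (244 − 18) = 50.295 → 50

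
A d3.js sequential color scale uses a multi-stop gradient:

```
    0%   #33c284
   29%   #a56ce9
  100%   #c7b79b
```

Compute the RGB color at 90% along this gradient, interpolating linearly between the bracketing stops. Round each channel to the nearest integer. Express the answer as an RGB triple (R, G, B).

90% lies between the 29% and 100% stops, so the local fraction is t = (90 − 29)/(100 − 29) = 61/71 ≈ 0.8592.
#a56ce9 → (165, 108, 233); #c7b79b → (199, 183, 155).
R = 165 + 0.8592 × (199 − 165) = 194.213 → 194
G = 108 + 0.8592 × (183 − 108) = 172.44 → 172
B = 233 + 0.8592 × (155 − 233) = 165.982 → 166

(194, 172, 166)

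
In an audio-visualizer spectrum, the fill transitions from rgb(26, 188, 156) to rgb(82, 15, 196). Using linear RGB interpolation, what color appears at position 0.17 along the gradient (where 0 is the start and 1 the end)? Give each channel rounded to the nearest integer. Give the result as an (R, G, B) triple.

R = 26 + 0.17 × (82 − 26) = 26 + 0.17 × 56 = 35.52 → 36
G = 188 + 0.17 × (15 − 188) = 188 + 0.17 × -173 = 158.59 → 159
B = 156 + 0.17 × (196 − 156) = 156 + 0.17 × 40 = 162.8 → 163

(36, 159, 163)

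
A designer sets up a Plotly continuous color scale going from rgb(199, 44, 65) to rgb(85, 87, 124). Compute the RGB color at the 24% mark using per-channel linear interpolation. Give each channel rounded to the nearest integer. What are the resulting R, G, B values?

(172, 54, 79)

24% corresponds to t = 0.24.
R = 199 + 0.24 × (85 − 199) = 199 + 0.24 × -114 = 171.64 → 172
G = 44 + 0.24 × (87 − 44) = 44 + 0.24 × 43 = 54.32 → 54
B = 65 + 0.24 × (124 − 65) = 65 + 0.24 × 59 = 79.16 → 79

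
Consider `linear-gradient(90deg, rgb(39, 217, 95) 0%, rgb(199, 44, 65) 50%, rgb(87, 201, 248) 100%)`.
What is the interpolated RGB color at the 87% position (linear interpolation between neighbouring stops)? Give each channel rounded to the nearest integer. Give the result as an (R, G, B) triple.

(116, 160, 200)

87% lies between the 50% and 100% stops, so the local fraction is t = (87 − 50)/(100 − 50) = 37/50 ≈ 0.74.
R = 199 + 0.74 × (87 − 199) = 116.12 → 116
G = 44 + 0.74 × (201 − 44) = 160.18 → 160
B = 65 + 0.74 × (248 − 65) = 200.42 → 200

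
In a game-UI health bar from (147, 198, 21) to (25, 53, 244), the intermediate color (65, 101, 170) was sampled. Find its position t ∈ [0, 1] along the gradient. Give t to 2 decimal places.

Invert the lerp on the B channel (largest span, 223): t = (170 − 21) / (244 − 21) = 149/223 = 0.66816.
Check on R: (65 − 147)/(25 − 147) = 0.6721 ✓

0.67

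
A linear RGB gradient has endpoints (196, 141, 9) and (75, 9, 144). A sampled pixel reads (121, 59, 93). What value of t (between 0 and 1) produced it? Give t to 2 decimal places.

0.62

Invert the lerp on the B channel (largest span, 135): t = (93 − 9) / (144 − 9) = 84/135 = 0.62222.
Check on R: (121 − 196)/(75 − 196) = 0.6198 ✓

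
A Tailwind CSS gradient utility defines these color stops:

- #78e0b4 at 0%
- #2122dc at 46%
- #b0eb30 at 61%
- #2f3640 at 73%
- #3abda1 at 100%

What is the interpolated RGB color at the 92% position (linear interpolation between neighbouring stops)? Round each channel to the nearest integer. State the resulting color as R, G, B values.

92% lies between the 73% and 100% stops, so the local fraction is t = (92 − 73)/(100 − 73) = 19/27 ≈ 0.7037.
#2f3640 → (47, 54, 64); #3abda1 → (58, 189, 161).
R = 47 + 0.7037 × (58 − 47) = 54.741 → 55
G = 54 + 0.7037 × (189 − 54) = 149 → 149
B = 64 + 0.7037 × (161 − 64) = 132.259 → 132

(55, 149, 132)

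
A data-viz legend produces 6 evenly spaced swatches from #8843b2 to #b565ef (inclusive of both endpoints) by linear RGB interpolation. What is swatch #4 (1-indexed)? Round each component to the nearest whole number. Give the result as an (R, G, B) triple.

(163, 87, 215)

With 6 swatches and endpoints inclusive, swatch 4 sits at t = (4 − 1)/(6 − 1) = 3/5 ≈ 0.6.
#8843b2 → (136, 67, 178); #b565ef → (181, 101, 239).
R = 136 + 0.6 × (181 − 136) = 163 → 163
G = 67 + 0.6 × (101 − 67) = 87.4 → 87
B = 178 + 0.6 × (239 − 178) = 214.6 → 215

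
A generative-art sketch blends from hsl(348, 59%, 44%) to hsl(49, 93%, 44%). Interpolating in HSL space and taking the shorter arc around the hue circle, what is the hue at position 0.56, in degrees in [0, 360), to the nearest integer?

Hue: 49 − 348 = -299°, but |-299| > 180 so the shorter arc goes the other way: Δh = -299 + 360 = 61°.
H = 348 + 0.56 × (61) = 382.16 → 382 → 382 mod 360 = 22°

22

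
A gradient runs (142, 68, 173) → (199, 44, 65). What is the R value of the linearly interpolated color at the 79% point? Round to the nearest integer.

R = 142 + 0.79 × (199 − 142) = 187.03 → 187

187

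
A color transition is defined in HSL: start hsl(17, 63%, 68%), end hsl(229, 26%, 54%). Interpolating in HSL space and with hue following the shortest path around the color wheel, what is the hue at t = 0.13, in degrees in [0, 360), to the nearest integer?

358

Hue: 229 − 17 = 212°, but |212| > 180 so the shorter arc goes the other way: Δh = 212 − 360 = -148°.
H = 17 + 0.13 × (-148) = -2.24 → -2 → -2 mod 360 = 358°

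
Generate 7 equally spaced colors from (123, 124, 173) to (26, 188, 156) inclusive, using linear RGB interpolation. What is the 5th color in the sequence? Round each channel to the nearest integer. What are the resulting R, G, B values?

With 7 swatches and endpoints inclusive, swatch 5 sits at t = (5 − 1)/(7 − 1) = 4/6 ≈ 0.6667.
R = 123 + 0.6667 × (26 − 123) = 58.33 → 58
G = 124 + 0.6667 × (188 − 124) = 166.669 → 167
B = 173 + 0.6667 × (156 − 173) = 161.666 → 162

(58, 167, 162)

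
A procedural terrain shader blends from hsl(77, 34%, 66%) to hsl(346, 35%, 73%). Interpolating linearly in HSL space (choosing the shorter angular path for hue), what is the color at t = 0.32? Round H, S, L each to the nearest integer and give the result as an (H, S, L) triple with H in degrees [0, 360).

(48, 34, 68)

Hue: 346 − 77 = 269°, but |269| > 180 so the shorter arc goes the other way: Δh = 269 − 360 = -91°.
H = 77 + 0.32 × (-91) = 47.88 → 48°
S = 34 + 0.32 × (35 − 34) = 34.32 → 34%
L = 66 + 0.32 × (73 − 66) = 68.24 → 68%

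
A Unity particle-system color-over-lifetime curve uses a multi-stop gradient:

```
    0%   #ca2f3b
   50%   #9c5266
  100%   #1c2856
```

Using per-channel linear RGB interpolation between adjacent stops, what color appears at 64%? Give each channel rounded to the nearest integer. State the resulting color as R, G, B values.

(120, 70, 98)

64% lies between the 50% and 100% stops, so the local fraction is t = (64 − 50)/(100 − 50) = 14/50 ≈ 0.28.
#9c5266 → (156, 82, 102); #1c2856 → (28, 40, 86).
R = 156 + 0.28 × (28 − 156) = 120.16 → 120
G = 82 + 0.28 × (40 − 82) = 70.24 → 70
B = 102 + 0.28 × (86 − 102) = 97.52 → 98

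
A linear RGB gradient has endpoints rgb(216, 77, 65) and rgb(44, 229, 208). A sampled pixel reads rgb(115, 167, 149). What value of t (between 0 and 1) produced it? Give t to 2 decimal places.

Invert the lerp on the R channel (largest span, 172): t = (115 − 216) / (44 − 216) = -101/-172 = 0.58721.
Check on G: (167 − 77)/(229 − 77) = 0.5921 ✓

0.59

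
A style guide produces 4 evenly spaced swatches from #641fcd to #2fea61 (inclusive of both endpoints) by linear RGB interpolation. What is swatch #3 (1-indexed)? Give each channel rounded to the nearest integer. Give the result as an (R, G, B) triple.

(65, 166, 133)

With 4 swatches and endpoints inclusive, swatch 3 sits at t = (3 − 1)/(4 − 1) = 2/3 ≈ 0.6667.
#641fcd → (100, 31, 205); #2fea61 → (47, 234, 97).
R = 100 + 0.6667 × (47 − 100) = 64.665 → 65
G = 31 + 0.6667 × (234 − 31) = 166.34 → 166
B = 205 + 0.6667 × (97 − 205) = 132.996 → 133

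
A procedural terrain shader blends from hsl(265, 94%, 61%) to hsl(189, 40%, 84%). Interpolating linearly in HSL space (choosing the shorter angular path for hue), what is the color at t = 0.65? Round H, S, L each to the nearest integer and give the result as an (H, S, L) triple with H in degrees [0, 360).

Hue arc: Δh = 189 − 265 = -76° (|Δh| ≤ 180, already the shorter path).
H = 265 + 0.65 × (-76) = 215.6 → 216°
S = 94 + 0.65 × (40 − 94) = 58.9 → 59%
L = 61 + 0.65 × (84 − 61) = 75.95 → 76%

(216, 59, 76)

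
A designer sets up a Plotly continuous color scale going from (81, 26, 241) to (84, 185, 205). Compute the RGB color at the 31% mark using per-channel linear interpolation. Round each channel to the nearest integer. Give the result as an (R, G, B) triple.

(82, 75, 230)

31% corresponds to t = 0.31.
R = 81 + 0.31 × (84 − 81) = 81 + 0.31 × 3 = 81.93 → 82
G = 26 + 0.31 × (185 − 26) = 26 + 0.31 × 159 = 75.29 → 75
B = 241 + 0.31 × (205 − 241) = 241 + 0.31 × -36 = 229.84 → 230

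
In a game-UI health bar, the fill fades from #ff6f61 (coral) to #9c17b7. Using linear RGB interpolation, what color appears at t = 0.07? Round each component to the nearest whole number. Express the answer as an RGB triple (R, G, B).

(248, 105, 103)

#ff6f61 → (255, 111, 97); #9c17b7 → (156, 23, 183).
R = 255 + 0.07 × (156 − 255) = 255 + 0.07 × -99 = 248.07 → 248
G = 111 + 0.07 × (23 − 111) = 111 + 0.07 × -88 = 104.84 → 105
B = 97 + 0.07 × (183 − 97) = 97 + 0.07 × 86 = 103.02 → 103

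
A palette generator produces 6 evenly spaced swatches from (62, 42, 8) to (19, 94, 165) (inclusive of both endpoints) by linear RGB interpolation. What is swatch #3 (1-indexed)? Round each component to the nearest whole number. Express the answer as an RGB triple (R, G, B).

With 6 swatches and endpoints inclusive, swatch 3 sits at t = (3 − 1)/(6 − 1) = 2/5 ≈ 0.4.
R = 62 + 0.4 × (19 − 62) = 44.8 → 45
G = 42 + 0.4 × (94 − 42) = 62.8 → 63
B = 8 + 0.4 × (165 − 8) = 70.8 → 71

(45, 63, 71)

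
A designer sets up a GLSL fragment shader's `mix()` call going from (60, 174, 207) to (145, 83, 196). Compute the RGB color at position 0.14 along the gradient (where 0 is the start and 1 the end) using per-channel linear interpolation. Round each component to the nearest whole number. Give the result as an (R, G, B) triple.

(72, 161, 205)

R = 60 + 0.14 × (145 − 60) = 60 + 0.14 × 85 = 71.9 → 72
G = 174 + 0.14 × (83 − 174) = 174 + 0.14 × -91 = 161.26 → 161
B = 207 + 0.14 × (196 − 207) = 207 + 0.14 × -11 = 205.46 → 205
So the blended color is (72, 161, 205), about #48a1cd.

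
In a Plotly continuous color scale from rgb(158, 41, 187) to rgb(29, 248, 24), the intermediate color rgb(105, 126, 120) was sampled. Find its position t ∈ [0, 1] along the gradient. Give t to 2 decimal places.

Invert the lerp on the G channel (largest span, 207): t = (126 − 41) / (248 − 41) = 85/207 = 0.41063.
Check on R: (105 − 158)/(29 − 158) = 0.4109 ✓

0.41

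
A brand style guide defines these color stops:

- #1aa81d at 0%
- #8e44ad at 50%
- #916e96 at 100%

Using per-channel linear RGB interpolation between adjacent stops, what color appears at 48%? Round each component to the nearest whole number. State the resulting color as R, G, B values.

48% lies between the 0% and 50% stops, so the local fraction is t = (48 − 0)/(50 − 0) = 48/50 ≈ 0.96.
#1aa81d → (26, 168, 29); #8e44ad → (142, 68, 173).
R = 26 + 0.96 × (142 − 26) = 137.36 → 137
G = 168 + 0.96 × (68 − 168) = 72 → 72
B = 29 + 0.96 × (173 − 29) = 167.24 → 167

(137, 72, 167)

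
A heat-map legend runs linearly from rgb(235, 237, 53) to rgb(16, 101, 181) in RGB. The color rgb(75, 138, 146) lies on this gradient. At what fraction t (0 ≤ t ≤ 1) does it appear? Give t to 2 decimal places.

0.73

Invert the lerp on the R channel (largest span, 219): t = (75 − 235) / (16 − 235) = -160/-219 = 0.73059.
Check on G: (138 − 237)/(101 − 237) = 0.7279 ✓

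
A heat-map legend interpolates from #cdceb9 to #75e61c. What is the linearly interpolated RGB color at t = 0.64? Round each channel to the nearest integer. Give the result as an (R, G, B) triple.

#cdceb9 → (205, 206, 185); #75e61c → (117, 230, 28).
R = 205 + 0.64 × (117 − 205) = 205 + 0.64 × -88 = 148.68 → 149
G = 206 + 0.64 × (230 − 206) = 206 + 0.64 × 24 = 221.36 → 221
B = 185 + 0.64 × (28 − 185) = 185 + 0.64 × -157 = 84.52 → 85

(149, 221, 85)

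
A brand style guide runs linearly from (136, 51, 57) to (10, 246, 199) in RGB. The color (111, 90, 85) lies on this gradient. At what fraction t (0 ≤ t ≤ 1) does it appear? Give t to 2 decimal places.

Invert the lerp on the G channel (largest span, 195): t = (90 − 51) / (246 − 51) = 39/195 = 0.2.
Check on R: (111 − 136)/(10 − 136) = 0.1984 ✓

0.20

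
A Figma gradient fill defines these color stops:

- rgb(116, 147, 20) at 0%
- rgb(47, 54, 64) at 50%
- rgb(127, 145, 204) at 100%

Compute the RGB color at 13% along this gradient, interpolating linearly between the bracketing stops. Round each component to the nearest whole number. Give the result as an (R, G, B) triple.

(98, 123, 31)

13% lies between the 0% and 50% stops, so the local fraction is t = (13 − 0)/(50 − 0) = 13/50 ≈ 0.26.
R = 116 + 0.26 × (47 − 116) = 98.06 → 98
G = 147 + 0.26 × (54 − 147) = 122.82 → 123
B = 20 + 0.26 × (64 − 20) = 31.44 → 31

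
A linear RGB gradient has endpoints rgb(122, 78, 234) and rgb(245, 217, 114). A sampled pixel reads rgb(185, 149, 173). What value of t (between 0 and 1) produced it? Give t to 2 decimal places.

Invert the lerp on the G channel (largest span, 139): t = (149 − 78) / (217 − 78) = 71/139 = 0.51079.
Check on R: (185 − 122)/(245 − 122) = 0.5122 ✓

0.51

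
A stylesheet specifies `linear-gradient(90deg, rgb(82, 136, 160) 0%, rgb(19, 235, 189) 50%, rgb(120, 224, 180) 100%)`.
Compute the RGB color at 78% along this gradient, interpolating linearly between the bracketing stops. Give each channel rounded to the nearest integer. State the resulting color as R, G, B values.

78% lies between the 50% and 100% stops, so the local fraction is t = (78 − 50)/(100 − 50) = 28/50 ≈ 0.56.
R = 19 + 0.56 × (120 − 19) = 75.56 → 76
G = 235 + 0.56 × (224 − 235) = 228.84 → 229
B = 189 + 0.56 × (180 − 189) = 183.96 → 184

(76, 229, 184)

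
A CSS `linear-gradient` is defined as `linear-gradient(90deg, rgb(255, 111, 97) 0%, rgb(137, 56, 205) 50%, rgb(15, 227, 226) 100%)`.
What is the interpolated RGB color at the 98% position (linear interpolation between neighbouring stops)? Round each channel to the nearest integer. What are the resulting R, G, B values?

(20, 220, 225)

98% lies between the 50% and 100% stops, so the local fraction is t = (98 − 50)/(100 − 50) = 48/50 ≈ 0.96.
R = 137 + 0.96 × (15 − 137) = 19.88 → 20
G = 56 + 0.96 × (227 − 56) = 220.16 → 220
B = 205 + 0.96 × (226 − 205) = 225.16 → 225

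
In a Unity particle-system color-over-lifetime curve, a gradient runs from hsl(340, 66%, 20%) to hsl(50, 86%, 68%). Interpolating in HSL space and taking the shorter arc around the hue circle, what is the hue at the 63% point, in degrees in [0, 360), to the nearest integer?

24

Hue: 50 − 340 = -290°, but |-290| > 180 so the shorter arc goes the other way: Δh = -290 + 360 = 70°.
H = 340 + 0.63 × (70) = 384.1 → 384 → 384 mod 360 = 24°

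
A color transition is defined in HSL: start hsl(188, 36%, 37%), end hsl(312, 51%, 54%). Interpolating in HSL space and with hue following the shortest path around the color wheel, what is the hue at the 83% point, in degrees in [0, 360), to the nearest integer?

Hue arc: Δh = 312 − 188 = 124° (|Δh| ≤ 180, already the shorter path).
H = 188 + 0.83 × (124) = 290.92 → 291°

291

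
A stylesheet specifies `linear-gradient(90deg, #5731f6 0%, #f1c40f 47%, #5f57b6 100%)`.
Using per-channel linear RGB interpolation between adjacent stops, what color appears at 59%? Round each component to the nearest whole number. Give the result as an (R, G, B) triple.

(208, 171, 53)

59% lies between the 47% and 100% stops, so the local fraction is t = (59 − 47)/(100 − 47) = 12/53 ≈ 0.2264.
#f1c40f → (241, 196, 15); #5f57b6 → (95, 87, 182).
R = 241 + 0.2264 × (95 − 241) = 207.946 → 208
G = 196 + 0.2264 × (87 − 196) = 171.322 → 171
B = 15 + 0.2264 × (182 − 15) = 52.809 → 53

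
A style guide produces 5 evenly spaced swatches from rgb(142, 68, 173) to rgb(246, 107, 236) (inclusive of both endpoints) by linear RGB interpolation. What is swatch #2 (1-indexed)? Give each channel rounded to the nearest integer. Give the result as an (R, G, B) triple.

With 5 swatches and endpoints inclusive, swatch 2 sits at t = (2 − 1)/(5 − 1) = 1/4 ≈ 0.25.
R = 142 + 0.25 × (246 − 142) = 168 → 168
G = 68 + 0.25 × (107 − 68) = 77.75 → 78
B = 173 + 0.25 × (236 − 173) = 188.75 → 189

(168, 78, 189)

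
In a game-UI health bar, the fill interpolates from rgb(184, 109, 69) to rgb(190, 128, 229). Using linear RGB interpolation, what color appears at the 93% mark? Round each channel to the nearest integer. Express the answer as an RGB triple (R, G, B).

93% corresponds to t = 0.93.
R = 184 + 0.93 × (190 − 184) = 184 + 0.93 × 6 = 189.58 → 190
G = 109 + 0.93 × (128 − 109) = 109 + 0.93 × 19 = 126.67 → 127
B = 69 + 0.93 × (229 − 69) = 69 + 0.93 × 160 = 217.8 → 218
So the blended color is (190, 127, 218), about #be7fda.

(190, 127, 218)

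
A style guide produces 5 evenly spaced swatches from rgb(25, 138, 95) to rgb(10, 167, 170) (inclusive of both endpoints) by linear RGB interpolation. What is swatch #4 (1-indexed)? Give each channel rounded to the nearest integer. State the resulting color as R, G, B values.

With 5 swatches and endpoints inclusive, swatch 4 sits at t = (4 − 1)/(5 − 1) = 3/4 ≈ 0.75.
R = 25 + 0.75 × (10 − 25) = 13.75 → 14
G = 138 + 0.75 × (167 − 138) = 159.75 → 160
B = 95 + 0.75 × (170 − 95) = 151.25 → 151

(14, 160, 151)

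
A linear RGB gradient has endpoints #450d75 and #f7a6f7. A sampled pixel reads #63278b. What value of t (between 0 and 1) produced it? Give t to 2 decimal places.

Invert the lerp on the R channel (largest span, 178): t = (99 − 69) / (247 − 69) = 30/178 = 0.16854.
Check on G: (39 − 13)/(166 − 13) = 0.1699 ✓

0.17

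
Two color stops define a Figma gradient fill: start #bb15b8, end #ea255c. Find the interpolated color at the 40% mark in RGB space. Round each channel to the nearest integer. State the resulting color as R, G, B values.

(206, 27, 147)

#bb15b8 → (187, 21, 184); #ea255c → (234, 37, 92).
40% corresponds to t = 0.4.
R = 187 + 0.4 × (234 − 187) = 187 + 0.4 × 47 = 205.8 → 206
G = 21 + 0.4 × (37 − 21) = 21 + 0.4 × 16 = 27.4 → 27
B = 184 + 0.4 × (92 − 184) = 184 + 0.4 × -92 = 147.2 → 147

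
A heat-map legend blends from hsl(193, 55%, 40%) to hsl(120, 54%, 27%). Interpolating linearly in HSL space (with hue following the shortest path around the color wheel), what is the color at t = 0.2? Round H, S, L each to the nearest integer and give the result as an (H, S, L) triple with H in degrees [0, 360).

(178, 55, 37)

Hue arc: Δh = 120 − 193 = -73° (|Δh| ≤ 180, already the shorter path).
H = 193 + 0.2 × (-73) = 178.4 → 178°
S = 55 + 0.2 × (54 − 55) = 54.8 → 55%
L = 40 + 0.2 × (27 − 40) = 37.4 → 37%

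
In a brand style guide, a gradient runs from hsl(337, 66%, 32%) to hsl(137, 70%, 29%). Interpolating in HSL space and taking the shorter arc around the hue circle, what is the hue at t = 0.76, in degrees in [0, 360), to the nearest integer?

99

Hue: 137 − 337 = -200°, but |-200| > 180 so the shorter arc goes the other way: Δh = -200 + 360 = 160°.
H = 337 + 0.76 × (160) = 458.6 → 459 → 459 mod 360 = 99°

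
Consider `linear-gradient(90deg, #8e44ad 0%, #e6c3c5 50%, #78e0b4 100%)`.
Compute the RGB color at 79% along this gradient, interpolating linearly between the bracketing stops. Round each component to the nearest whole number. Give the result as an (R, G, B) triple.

(166, 212, 187)

79% lies between the 50% and 100% stops, so the local fraction is t = (79 − 50)/(100 − 50) = 29/50 ≈ 0.58.
#e6c3c5 → (230, 195, 197); #78e0b4 → (120, 224, 180).
R = 230 + 0.58 × (120 − 230) = 166.2 → 166
G = 195 + 0.58 × (224 − 195) = 211.82 → 212
B = 197 + 0.58 × (180 − 197) = 187.14 → 187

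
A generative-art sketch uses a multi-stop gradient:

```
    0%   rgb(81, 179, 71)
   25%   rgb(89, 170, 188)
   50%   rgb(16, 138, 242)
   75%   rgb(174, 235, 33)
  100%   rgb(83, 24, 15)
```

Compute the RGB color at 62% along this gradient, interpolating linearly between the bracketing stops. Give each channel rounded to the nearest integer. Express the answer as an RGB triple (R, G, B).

62% lies between the 50% and 75% stops, so the local fraction is t = (62 − 50)/(75 − 50) = 12/25 ≈ 0.48.
R = 16 + 0.48 × (174 − 16) = 91.84 → 92
G = 138 + 0.48 × (235 − 138) = 184.56 → 185
B = 242 + 0.48 × (33 − 242) = 141.68 → 142

(92, 185, 142)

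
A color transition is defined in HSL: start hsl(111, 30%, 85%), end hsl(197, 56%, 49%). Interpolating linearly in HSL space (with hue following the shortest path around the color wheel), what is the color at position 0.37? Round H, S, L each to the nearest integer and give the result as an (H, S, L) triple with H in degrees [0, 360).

Hue arc: Δh = 197 − 111 = 86° (|Δh| ≤ 180, already the shorter path).
H = 111 + 0.37 × (86) = 142.82 → 143°
S = 30 + 0.37 × (56 − 30) = 39.62 → 40%
L = 85 + 0.37 × (49 − 85) = 71.68 → 72%

(143, 40, 72)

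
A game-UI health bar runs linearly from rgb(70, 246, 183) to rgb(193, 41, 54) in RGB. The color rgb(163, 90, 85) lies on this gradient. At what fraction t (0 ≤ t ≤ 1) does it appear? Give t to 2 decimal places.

0.76

Invert the lerp on the G channel (largest span, 205): t = (90 − 246) / (41 − 246) = -156/-205 = 0.76098.
Check on R: (163 − 70)/(193 − 70) = 0.7561 ✓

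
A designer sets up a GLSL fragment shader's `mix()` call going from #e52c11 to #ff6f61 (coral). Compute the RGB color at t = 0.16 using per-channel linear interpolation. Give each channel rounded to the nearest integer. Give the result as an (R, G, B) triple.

(233, 55, 30)

#e52c11 → (229, 44, 17); #ff6f61 → (255, 111, 97).
R = 229 + 0.16 × (255 − 229) = 229 + 0.16 × 26 = 233.16 → 233
G = 44 + 0.16 × (111 − 44) = 44 + 0.16 × 67 = 54.72 → 55
B = 17 + 0.16 × (97 − 17) = 17 + 0.16 × 80 = 29.8 → 30
So the blended color is (233, 55, 30), about #e9371e.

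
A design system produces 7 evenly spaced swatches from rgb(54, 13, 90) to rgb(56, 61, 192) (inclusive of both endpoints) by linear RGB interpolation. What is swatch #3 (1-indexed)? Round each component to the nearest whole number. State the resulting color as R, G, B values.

(55, 29, 124)

With 7 swatches and endpoints inclusive, swatch 3 sits at t = (3 − 1)/(7 − 1) = 2/6 ≈ 0.3333.
R = 54 + 0.3333 × (56 − 54) = 54.667 → 55
G = 13 + 0.3333 × (61 − 13) = 28.998 → 29
B = 90 + 0.3333 × (192 − 90) = 123.997 → 124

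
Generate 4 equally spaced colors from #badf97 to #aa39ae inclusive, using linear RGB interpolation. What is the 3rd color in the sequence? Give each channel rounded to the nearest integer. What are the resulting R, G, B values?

(175, 112, 166)

With 4 swatches and endpoints inclusive, swatch 3 sits at t = (3 − 1)/(4 − 1) = 2/3 ≈ 0.6667.
#badf97 → (186, 223, 151); #aa39ae → (170, 57, 174).
R = 186 + 0.6667 × (170 − 186) = 175.333 → 175
G = 223 + 0.6667 × (57 − 223) = 112.328 → 112
B = 151 + 0.6667 × (174 − 151) = 166.334 → 166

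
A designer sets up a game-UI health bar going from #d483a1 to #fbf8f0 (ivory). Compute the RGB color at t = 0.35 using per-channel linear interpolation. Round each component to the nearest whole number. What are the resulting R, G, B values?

(226, 172, 189)

#d483a1 → (212, 131, 161); #fbf8f0 → (251, 248, 240).
R = 212 + 0.35 × (251 − 212) = 212 + 0.35 × 39 = 225.65 → 226
G = 131 + 0.35 × (248 − 131) = 131 + 0.35 × 117 = 171.95 → 172
B = 161 + 0.35 × (240 − 161) = 161 + 0.35 × 79 = 188.65 → 189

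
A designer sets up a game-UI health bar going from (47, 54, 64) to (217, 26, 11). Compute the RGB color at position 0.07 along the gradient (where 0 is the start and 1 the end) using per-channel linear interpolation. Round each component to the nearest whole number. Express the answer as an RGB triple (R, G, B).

(59, 52, 60)

R = 47 + 0.07 × (217 − 47) = 47 + 0.07 × 170 = 58.9 → 59
G = 54 + 0.07 × (26 − 54) = 54 + 0.07 × -28 = 52.04 → 52
B = 64 + 0.07 × (11 − 64) = 64 + 0.07 × -53 = 60.29 → 60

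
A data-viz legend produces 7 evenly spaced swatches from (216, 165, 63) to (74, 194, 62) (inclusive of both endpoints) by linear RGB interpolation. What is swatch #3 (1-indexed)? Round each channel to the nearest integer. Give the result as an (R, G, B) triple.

(169, 175, 63)

With 7 swatches and endpoints inclusive, swatch 3 sits at t = (3 − 1)/(7 − 1) = 2/6 ≈ 0.3333.
R = 216 + 0.3333 × (74 − 216) = 168.671 → 169
G = 165 + 0.3333 × (194 − 165) = 174.666 → 175
B = 63 + 0.3333 × (62 − 63) = 62.667 → 63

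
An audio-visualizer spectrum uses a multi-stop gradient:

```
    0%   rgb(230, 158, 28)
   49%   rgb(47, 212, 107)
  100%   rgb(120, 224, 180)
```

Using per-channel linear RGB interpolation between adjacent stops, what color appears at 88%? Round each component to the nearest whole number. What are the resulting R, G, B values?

(103, 221, 163)

88% lies between the 49% and 100% stops, so the local fraction is t = (88 − 49)/(100 − 49) = 39/51 ≈ 0.7647.
R = 47 + 0.7647 × (120 − 47) = 102.823 → 103
G = 212 + 0.7647 × (224 − 212) = 221.176 → 221
B = 107 + 0.7647 × (180 − 107) = 162.823 → 163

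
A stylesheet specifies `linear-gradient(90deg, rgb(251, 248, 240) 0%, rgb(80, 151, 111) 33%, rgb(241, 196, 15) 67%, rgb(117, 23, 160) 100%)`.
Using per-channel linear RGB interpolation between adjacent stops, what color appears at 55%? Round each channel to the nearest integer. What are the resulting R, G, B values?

(184, 180, 49)

55% lies between the 33% and 67% stops, so the local fraction is t = (55 − 33)/(67 − 33) = 22/34 ≈ 0.6471.
R = 80 + 0.6471 × (241 − 80) = 184.183 → 184
G = 151 + 0.6471 × (196 − 151) = 180.12 → 180
B = 111 + 0.6471 × (15 − 111) = 48.878 → 49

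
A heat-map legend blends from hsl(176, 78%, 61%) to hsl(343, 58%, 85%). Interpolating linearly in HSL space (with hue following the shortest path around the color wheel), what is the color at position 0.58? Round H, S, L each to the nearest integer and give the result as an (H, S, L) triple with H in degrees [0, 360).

(273, 66, 75)

Hue arc: Δh = 343 − 176 = 167° (|Δh| ≤ 180, already the shorter path).
H = 176 + 0.58 × (167) = 272.86 → 273°
S = 78 + 0.58 × (58 − 78) = 66.4 → 66%
L = 61 + 0.58 × (85 − 61) = 74.92 → 75%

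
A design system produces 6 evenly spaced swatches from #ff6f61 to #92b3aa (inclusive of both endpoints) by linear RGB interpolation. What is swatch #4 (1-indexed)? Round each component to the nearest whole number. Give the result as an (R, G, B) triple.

With 6 swatches and endpoints inclusive, swatch 4 sits at t = (4 − 1)/(6 − 1) = 3/5 ≈ 0.6.
#ff6f61 → (255, 111, 97); #92b3aa → (146, 179, 170).
R = 255 + 0.6 × (146 − 255) = 189.6 → 190
G = 111 + 0.6 × (179 − 111) = 151.8 → 152
B = 97 + 0.6 × (170 − 97) = 140.8 → 141

(190, 152, 141)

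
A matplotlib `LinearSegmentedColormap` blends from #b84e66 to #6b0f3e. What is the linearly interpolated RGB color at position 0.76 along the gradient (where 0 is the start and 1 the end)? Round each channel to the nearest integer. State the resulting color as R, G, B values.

#b84e66 → (184, 78, 102); #6b0f3e → (107, 15, 62).
R = 184 + 0.76 × (107 − 184) = 184 + 0.76 × -77 = 125.48 → 125
G = 78 + 0.76 × (15 − 78) = 78 + 0.76 × -63 = 30.12 → 30
B = 102 + 0.76 × (62 − 102) = 102 + 0.76 × -40 = 71.6 → 72
So the blended color is (125, 30, 72), about #7d1e48.

(125, 30, 72)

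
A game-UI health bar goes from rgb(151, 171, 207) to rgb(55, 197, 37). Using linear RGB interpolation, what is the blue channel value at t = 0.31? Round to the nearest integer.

B = 207 + 0.31 × (37 − 207) = 154.3 → 154

154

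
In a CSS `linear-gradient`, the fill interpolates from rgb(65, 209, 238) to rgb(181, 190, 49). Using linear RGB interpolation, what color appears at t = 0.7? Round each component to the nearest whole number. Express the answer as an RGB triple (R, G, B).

R = 65 + 0.7 × (181 − 65) = 65 + 0.7 × 116 = 146.2 → 146
G = 209 + 0.7 × (190 − 209) = 209 + 0.7 × -19 = 195.7 → 196
B = 238 + 0.7 × (49 − 238) = 238 + 0.7 × -189 = 105.7 → 106

(146, 196, 106)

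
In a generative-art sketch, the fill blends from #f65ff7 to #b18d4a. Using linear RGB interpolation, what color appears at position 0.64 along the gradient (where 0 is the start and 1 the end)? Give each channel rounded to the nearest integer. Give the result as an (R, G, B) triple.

#f65ff7 → (246, 95, 247); #b18d4a → (177, 141, 74).
R = 246 + 0.64 × (177 − 246) = 246 + 0.64 × -69 = 201.84 → 202
G = 95 + 0.64 × (141 − 95) = 95 + 0.64 × 46 = 124.44 → 124
B = 247 + 0.64 × (74 − 247) = 247 + 0.64 × -173 = 136.28 → 136

(202, 124, 136)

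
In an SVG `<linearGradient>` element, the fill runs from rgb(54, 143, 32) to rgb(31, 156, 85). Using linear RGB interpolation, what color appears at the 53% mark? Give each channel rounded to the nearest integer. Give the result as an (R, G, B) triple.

(42, 150, 60)

53% corresponds to t = 0.53.
R = 54 + 0.53 × (31 − 54) = 54 + 0.53 × -23 = 41.81 → 42
G = 143 + 0.53 × (156 − 143) = 143 + 0.53 × 13 = 149.89 → 150
B = 32 + 0.53 × (85 − 32) = 32 + 0.53 × 53 = 60.09 → 60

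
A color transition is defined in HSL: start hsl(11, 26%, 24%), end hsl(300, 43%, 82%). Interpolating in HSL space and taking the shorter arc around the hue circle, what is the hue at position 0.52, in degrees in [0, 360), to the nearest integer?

Hue: 300 − 11 = 289°, but |289| > 180 so the shorter arc goes the other way: Δh = 289 − 360 = -71°.
H = 11 + 0.52 × (-71) = -25.92 → -26 → -26 mod 360 = 334°

334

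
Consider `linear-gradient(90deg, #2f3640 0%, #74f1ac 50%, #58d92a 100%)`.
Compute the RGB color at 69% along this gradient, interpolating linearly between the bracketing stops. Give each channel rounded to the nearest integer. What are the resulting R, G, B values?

69% lies between the 50% and 100% stops, so the local fraction is t = (69 − 50)/(100 − 50) = 19/50 ≈ 0.38.
#74f1ac → (116, 241, 172); #58d92a → (88, 217, 42).
R = 116 + 0.38 × (88 − 116) = 105.36 → 105
G = 241 + 0.38 × (217 − 241) = 231.88 → 232
B = 172 + 0.38 × (42 − 172) = 122.6 → 123

(105, 232, 123)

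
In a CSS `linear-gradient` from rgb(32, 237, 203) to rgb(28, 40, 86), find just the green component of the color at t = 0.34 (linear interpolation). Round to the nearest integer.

G = 237 + 0.34 × (40 − 237) = 170.02 → 170

170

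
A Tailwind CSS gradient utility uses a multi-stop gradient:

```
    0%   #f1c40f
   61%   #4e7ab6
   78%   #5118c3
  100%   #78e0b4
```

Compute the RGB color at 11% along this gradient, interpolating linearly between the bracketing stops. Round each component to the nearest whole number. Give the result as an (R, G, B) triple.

11% lies between the 0% and 61% stops, so the local fraction is t = (11 − 0)/(61 − 0) = 11/61 ≈ 0.1803.
#f1c40f → (241, 196, 15); #4e7ab6 → (78, 122, 182).
R = 241 + 0.1803 × (78 − 241) = 211.611 → 212
G = 196 + 0.1803 × (122 − 196) = 182.658 → 183
B = 15 + 0.1803 × (182 − 15) = 45.11 → 45

(212, 183, 45)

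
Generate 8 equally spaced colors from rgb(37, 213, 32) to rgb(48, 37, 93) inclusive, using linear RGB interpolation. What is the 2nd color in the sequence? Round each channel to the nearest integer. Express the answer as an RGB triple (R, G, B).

(39, 188, 41)

With 8 swatches and endpoints inclusive, swatch 2 sits at t = (2 − 1)/(8 − 1) = 1/7 ≈ 0.1429.
R = 37 + 0.1429 × (48 − 37) = 38.572 → 39
G = 213 + 0.1429 × (37 − 213) = 187.85 → 188
B = 32 + 0.1429 × (93 − 32) = 40.717 → 41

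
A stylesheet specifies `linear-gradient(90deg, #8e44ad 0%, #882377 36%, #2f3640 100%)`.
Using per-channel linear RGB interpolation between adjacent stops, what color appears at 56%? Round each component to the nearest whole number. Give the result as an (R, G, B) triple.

56% lies between the 36% and 100% stops, so the local fraction is t = (56 − 36)/(100 − 36) = 20/64 ≈ 0.3125.
#882377 → (136, 35, 119); #2f3640 → (47, 54, 64).
R = 136 + 0.3125 × (47 − 136) = 108.188 → 108
G = 35 + 0.3125 × (54 − 35) = 40.938 → 41
B = 119 + 0.3125 × (64 − 119) = 101.812 → 102

(108, 41, 102)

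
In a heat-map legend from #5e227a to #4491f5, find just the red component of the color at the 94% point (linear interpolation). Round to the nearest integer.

R₁ = 94 (from #5e227a), R₂ = 68 (from #4491f5).
R = 94 + 0.94 × (68 − 94) = 69.56 → 70

70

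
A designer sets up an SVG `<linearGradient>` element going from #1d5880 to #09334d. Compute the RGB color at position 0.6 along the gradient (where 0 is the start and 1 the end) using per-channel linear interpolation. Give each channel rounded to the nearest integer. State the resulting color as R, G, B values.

(17, 66, 97)

#1d5880 → (29, 88, 128); #09334d → (9, 51, 77).
R = 29 + 0.6 × (9 − 29) = 29 + 0.6 × -20 = 17 → 17
G = 88 + 0.6 × (51 − 88) = 88 + 0.6 × -37 = 65.8 → 66
B = 128 + 0.6 × (77 − 128) = 128 + 0.6 × -51 = 97.4 → 97
So the blended color is (17, 66, 97), about #114261.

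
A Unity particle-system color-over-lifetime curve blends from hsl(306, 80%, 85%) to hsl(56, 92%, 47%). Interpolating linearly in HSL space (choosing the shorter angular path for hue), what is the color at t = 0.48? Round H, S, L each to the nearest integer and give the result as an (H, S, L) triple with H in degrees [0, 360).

Hue: 56 − 306 = -250°, but |-250| > 180 so the shorter arc goes the other way: Δh = -250 + 360 = 110°.
H = 306 + 0.48 × (110) = 358.8 → 359°
S = 80 + 0.48 × (92 − 80) = 85.76 → 86%
L = 85 + 0.48 × (47 − 85) = 66.76 → 67%

(359, 86, 67)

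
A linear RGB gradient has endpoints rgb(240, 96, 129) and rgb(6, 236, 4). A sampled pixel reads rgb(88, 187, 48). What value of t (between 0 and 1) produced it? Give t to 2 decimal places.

0.65

Invert the lerp on the R channel (largest span, 234): t = (88 − 240) / (6 − 240) = -152/-234 = 0.64957.
Check on G: (187 − 96)/(236 − 96) = 0.65 ✓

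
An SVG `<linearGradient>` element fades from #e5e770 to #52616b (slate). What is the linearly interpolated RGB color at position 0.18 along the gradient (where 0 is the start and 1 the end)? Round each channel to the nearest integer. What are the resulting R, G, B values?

#e5e770 → (229, 231, 112); #52616b → (82, 97, 107).
R = 229 + 0.18 × (82 − 229) = 229 + 0.18 × -147 = 202.54 → 203
G = 231 + 0.18 × (97 − 231) = 231 + 0.18 × -134 = 206.88 → 207
B = 112 + 0.18 × (107 − 112) = 112 + 0.18 × -5 = 111.1 → 111
So the blended color is (203, 207, 111), about #cbcf6f.

(203, 207, 111)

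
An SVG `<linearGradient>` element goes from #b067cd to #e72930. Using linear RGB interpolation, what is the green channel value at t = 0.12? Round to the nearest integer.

96

G₁ = 103 (from #b067cd), G₂ = 41 (from #e72930).
G = 103 + 0.12 × (41 − 103) = 95.56 → 96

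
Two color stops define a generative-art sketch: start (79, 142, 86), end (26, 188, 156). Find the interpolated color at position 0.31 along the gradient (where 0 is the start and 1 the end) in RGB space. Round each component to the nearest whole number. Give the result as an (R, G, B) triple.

(63, 156, 108)

R = 79 + 0.31 × (26 − 79) = 79 + 0.31 × -53 = 62.57 → 63
G = 142 + 0.31 × (188 − 142) = 142 + 0.31 × 46 = 156.26 → 156
B = 86 + 0.31 × (156 − 86) = 86 + 0.31 × 70 = 107.7 → 108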